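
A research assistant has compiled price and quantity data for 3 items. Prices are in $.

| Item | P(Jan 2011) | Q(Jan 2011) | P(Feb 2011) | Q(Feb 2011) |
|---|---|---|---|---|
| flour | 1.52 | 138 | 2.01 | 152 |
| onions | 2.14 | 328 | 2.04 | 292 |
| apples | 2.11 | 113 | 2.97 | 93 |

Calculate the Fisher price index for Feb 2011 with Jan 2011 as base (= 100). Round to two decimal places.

111.69

Laspeyres component (base-period weights):
ΣP(Feb 2011)Q(Jan 2011) = 2.01×138 + 2.04×328 + 2.97×113 = 277.38 + 669.12 + 335.61 = 1282.11
ΣP(Jan 2011)Q(Jan 2011) = 1.52×138 + 2.14×328 + 2.11×113 = 209.76 + 701.92 + 238.43 = 1150.11
L = 1282.11 / 1150.11 × 100 = 111.4772
Paasche component (current-period weights):
ΣP(Feb 2011)Q(Feb 2011) = 2.01×152 + 2.04×292 + 2.97×93 = 305.52 + 595.68 + 276.21 = 1177.41
ΣP(Jan 2011)Q(Feb 2011) = 1.52×152 + 2.14×292 + 2.11×93 = 231.04 + 624.88 + 196.23 = 1052.15
P = 1177.41 / 1052.15 × 100 = 111.9051
Fisher = √(L × P) = √(111.4772 × 111.9051) = 111.6909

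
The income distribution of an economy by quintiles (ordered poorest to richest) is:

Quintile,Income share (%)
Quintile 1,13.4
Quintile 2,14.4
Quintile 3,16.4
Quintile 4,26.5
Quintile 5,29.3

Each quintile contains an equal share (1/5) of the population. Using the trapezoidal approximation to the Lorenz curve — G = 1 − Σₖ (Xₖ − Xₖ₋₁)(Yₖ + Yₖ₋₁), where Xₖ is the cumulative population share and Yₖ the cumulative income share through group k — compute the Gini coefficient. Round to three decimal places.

0.176

Cumulative income shares Yₖ: 0.1340, 0.2780, 0.4420, 0.7070, 1.0000
Σ (Xₖ−Xₖ₋₁)(Yₖ+Yₖ₋₁) = (1/5)(0.1340+0.0000) + (1/5)(0.2780+0.1340) + (1/5)(0.4420+0.2780) + (1/5)(0.7070+0.4420) + (1/5)(1.0000+0.7070)
  = 0.0268 + 0.0824 + 0.1440 + 0.2298 + 0.3414 = 0.8244
G = 1 − 0.8244 = 0.1756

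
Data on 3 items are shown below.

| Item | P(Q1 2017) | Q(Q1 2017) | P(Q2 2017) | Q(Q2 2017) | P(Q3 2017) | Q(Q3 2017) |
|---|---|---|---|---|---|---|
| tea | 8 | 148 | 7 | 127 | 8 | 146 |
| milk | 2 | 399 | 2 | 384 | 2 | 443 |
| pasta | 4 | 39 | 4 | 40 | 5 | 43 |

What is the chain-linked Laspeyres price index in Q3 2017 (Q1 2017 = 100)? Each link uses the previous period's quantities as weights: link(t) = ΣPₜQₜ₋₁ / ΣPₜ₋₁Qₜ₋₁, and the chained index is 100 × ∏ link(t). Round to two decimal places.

101.63

Link Q1 2017→Q2 2017:
ΣP(Q2 2017)Q(Q1 2017) = 7×148 + 2×399 + 4×39 = 1036 + 798 + 156 = 1990
ΣP(Q1 2017)Q(Q1 2017) = 8×148 + 2×399 + 4×39 = 1184 + 798 + 156 = 2138
link = 1990/2138 = 0.930776
Link Q2 2017→Q3 2017:
ΣP(Q3 2017)Q(Q2 2017) = 8×127 + 2×384 + 5×40 = 1016 + 768 + 200 = 1984
ΣP(Q2 2017)Q(Q2 2017) = 7×127 + 2×384 + 4×40 = 889 + 768 + 160 = 1817
link = 1984/1817 = 1.091910
Chained index = 100 × 0.930776 × 1.091910 = 101.6324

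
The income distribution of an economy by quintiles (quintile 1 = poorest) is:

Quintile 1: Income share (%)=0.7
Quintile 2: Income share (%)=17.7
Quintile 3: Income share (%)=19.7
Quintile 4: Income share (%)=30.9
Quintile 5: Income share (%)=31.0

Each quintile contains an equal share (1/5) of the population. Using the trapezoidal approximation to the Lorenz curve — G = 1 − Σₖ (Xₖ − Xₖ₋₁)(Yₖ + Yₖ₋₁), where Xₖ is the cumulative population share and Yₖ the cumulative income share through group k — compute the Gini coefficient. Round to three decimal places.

0.295

Cumulative income shares Yₖ: 0.0070, 0.1840, 0.3810, 0.6900, 1.0000
Σ (Xₖ−Xₖ₋₁)(Yₖ+Yₖ₋₁) = (1/5)(0.0070+0.0000) + (1/5)(0.1840+0.0070) + (1/5)(0.3810+0.1840) + (1/5)(0.6900+0.3810) + (1/5)(1.0000+0.6900)
  = 0.0014 + 0.0382 + 0.1130 + 0.2142 + 0.3380 = 0.7048
G = 1 − 0.7048 = 0.2952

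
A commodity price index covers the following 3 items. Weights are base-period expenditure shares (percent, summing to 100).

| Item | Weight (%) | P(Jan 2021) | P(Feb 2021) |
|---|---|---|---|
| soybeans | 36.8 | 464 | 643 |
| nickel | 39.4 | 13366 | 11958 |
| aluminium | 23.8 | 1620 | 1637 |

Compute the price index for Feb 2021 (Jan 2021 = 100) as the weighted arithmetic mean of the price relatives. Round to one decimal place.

soybeans: 36.8 × (643/464) = 36.8 × 1.385776 = 50.9966
nickel: 39.4 × (11958/13366) = 39.4 × 0.894658 = 35.2495
aluminium: 23.8 × (1637/1620) = 23.8 × 1.010494 = 24.0498
Index = Σ wᵢ·(p₁ᵢ/p₀ᵢ) = 50.9966 + 35.2495 + 24.0498 = 110.2958

110.3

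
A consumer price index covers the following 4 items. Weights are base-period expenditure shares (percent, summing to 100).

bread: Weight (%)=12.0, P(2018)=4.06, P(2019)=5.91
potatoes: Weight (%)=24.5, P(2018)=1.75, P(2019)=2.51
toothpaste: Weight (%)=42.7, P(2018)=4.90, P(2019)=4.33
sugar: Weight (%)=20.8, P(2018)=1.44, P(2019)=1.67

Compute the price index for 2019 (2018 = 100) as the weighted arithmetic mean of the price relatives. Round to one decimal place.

114.5

bread: 12.0 × (5.91/4.06) = 12.0 × 1.455665 = 17.4680
potatoes: 24.5 × (2.51/1.75) = 24.5 × 1.434286 = 35.1400
toothpaste: 42.7 × (4.33/4.90) = 42.7 × 0.883673 = 37.7329
sugar: 20.8 × (1.67/1.44) = 20.8 × 1.159722 = 24.1222
Index = Σ wᵢ·(p₁ᵢ/p₀ᵢ) = 17.4680 + 35.1400 + 37.7329 + 24.1222 = 114.4631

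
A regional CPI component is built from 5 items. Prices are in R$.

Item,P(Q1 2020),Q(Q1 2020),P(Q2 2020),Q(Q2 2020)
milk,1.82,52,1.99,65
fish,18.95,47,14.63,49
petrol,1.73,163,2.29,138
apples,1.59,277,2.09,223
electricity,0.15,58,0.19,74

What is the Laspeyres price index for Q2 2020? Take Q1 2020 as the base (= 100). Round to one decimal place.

102.2

Laspeyres price index uses base-period quantities as weights.
ΣP(Q2 2020)·Q(Q1 2020) = 1.99×52 + 14.63×47 + 2.29×163 + 2.09×277 + 0.19×58 = 103.48 + 687.61 + 373.27 + 578.93 + 11.02 = 1754.31
ΣP(Q1 2020)·Q(Q1 2020) = 1.82×52 + 18.95×47 + 1.73×163 + 1.59×277 + 0.15×58 = 94.64 + 890.65 + 281.99 + 440.43 + 8.7 = 1716.41
Index = 1754.31 / 1716.41 × 100 = 102.2081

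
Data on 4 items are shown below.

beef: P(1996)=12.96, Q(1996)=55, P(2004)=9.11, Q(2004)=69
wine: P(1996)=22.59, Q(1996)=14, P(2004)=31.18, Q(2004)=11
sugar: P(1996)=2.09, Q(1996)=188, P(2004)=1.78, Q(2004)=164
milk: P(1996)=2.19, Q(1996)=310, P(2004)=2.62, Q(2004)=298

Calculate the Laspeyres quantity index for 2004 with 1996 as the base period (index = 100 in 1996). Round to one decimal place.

101.8

Laspeyres quantity index uses base-period prices as weights.
ΣP(1996)·Q(2004) = 12.96×69 + 22.59×11 + 2.09×164 + 2.19×298 = 894.24 + 248.49 + 342.76 + 652.62 = 2138.11
ΣP(1996)·Q(1996) = 12.96×55 + 22.59×14 + 2.09×188 + 2.19×310 = 712.8 + 316.26 + 392.92 + 678.9 = 2100.88
Index = 2138.11 / 2100.88 × 100 = 101.7721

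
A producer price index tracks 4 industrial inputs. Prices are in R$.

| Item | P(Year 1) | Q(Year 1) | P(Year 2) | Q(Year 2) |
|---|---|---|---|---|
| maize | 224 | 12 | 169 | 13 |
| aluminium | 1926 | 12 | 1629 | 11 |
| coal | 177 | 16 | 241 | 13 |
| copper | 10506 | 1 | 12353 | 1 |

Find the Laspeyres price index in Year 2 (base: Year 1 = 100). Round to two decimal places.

96.54

Laspeyres price index uses base-period quantities as weights.
ΣP(Year 2)·Q(Year 1) = 169×12 + 1629×12 + 241×16 + 12353×1 = 2028 + 19548 + 3856 + 12353 = 37785
ΣP(Year 1)·Q(Year 1) = 224×12 + 1926×12 + 177×16 + 10506×1 = 2688 + 23112 + 2832 + 10506 = 39138
Index = 37785 / 39138 × 100 = 96.5430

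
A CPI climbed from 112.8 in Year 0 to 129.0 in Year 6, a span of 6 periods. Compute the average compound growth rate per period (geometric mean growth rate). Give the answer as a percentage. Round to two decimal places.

Growth factor = (129.0/112.8)^(1/6) = (1.143617)^(1/6) = 1.022618
Growth rate = 1.022618 − 1 = 0.022618 = 2.2618%

2.26%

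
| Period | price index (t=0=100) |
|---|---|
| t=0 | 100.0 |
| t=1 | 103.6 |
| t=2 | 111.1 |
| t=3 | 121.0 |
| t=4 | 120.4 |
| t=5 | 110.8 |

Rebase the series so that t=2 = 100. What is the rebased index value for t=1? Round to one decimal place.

93.2

Rebased(t=1) = 103.6 / 111.1 × 100 = 93.2493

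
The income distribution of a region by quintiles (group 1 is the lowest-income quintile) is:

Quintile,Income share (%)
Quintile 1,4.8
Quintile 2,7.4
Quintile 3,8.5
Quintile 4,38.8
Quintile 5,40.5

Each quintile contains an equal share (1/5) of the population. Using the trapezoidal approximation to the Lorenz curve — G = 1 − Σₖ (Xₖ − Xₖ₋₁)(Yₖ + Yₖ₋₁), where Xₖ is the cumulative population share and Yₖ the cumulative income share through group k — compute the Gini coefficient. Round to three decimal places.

Cumulative income shares Yₖ: 0.0480, 0.1220, 0.2070, 0.5950, 1.0000
Σ (Xₖ−Xₖ₋₁)(Yₖ+Yₖ₋₁) = (1/5)(0.0480+0.0000) + (1/5)(0.1220+0.0480) + (1/5)(0.2070+0.1220) + (1/5)(0.5950+0.2070) + (1/5)(1.0000+0.5950)
  = 0.0096 + 0.0340 + 0.0658 + 0.1604 + 0.3190 = 0.5888
G = 1 − 0.5888 = 0.4112

0.411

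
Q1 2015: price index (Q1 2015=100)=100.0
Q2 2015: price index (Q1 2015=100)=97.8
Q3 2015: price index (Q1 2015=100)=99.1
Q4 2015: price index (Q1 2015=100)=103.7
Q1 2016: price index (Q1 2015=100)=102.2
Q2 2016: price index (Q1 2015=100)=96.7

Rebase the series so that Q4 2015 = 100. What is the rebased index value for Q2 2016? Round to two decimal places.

93.25

Rebased(Q2 2016) = 96.7 / 103.7 × 100 = 93.2498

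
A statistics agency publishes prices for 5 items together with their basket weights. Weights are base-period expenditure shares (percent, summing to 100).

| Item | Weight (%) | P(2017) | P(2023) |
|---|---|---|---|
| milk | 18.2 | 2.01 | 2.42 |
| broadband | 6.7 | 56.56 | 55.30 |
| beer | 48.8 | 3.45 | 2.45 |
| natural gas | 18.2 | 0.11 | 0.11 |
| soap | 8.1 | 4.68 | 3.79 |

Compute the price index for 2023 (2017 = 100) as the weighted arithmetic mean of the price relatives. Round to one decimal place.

milk: 18.2 × (2.42/2.01) = 18.2 × 1.203980 = 21.9124
broadband: 6.7 × (55.30/56.56) = 6.7 × 0.977723 = 6.5507
beer: 48.8 × (2.45/3.45) = 48.8 × 0.710145 = 34.6551
natural gas: 18.2 × (0.11/0.11) = 18.2 × 1.000000 = 18.2000
soap: 8.1 × (3.79/4.68) = 8.1 × 0.809829 = 6.5596
Index = Σ wᵢ·(p₁ᵢ/p₀ᵢ) = 21.9124 + 6.5507 + 34.6551 + 18.2000 + 6.5596 = 87.8779

87.9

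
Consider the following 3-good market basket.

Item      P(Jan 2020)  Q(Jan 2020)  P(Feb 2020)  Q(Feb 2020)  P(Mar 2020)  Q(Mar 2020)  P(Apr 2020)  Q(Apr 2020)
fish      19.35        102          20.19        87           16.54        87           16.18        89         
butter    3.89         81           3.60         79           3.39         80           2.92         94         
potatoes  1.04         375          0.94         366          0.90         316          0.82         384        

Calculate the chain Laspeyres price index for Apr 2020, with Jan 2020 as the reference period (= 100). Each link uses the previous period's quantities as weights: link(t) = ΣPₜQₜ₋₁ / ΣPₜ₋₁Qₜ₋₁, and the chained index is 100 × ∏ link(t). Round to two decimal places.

82.09

Link Jan 2020→Feb 2020:
ΣP(Feb 2020)Q(Jan 2020) = 20.19×102 + 3.60×81 + 0.94×375 = 2059.38 + 291.6 + 352.5 = 2703.48
ΣP(Jan 2020)Q(Jan 2020) = 19.35×102 + 3.89×81 + 1.04×375 = 1973.7 + 315.09 + 390 = 2678.79
link = 2703.48/2678.79 = 1.009217
Link Feb 2020→Mar 2020:
ΣP(Mar 2020)Q(Feb 2020) = 16.54×87 + 3.39×79 + 0.90×366 = 1438.98 + 267.81 + 329.4 = 2036.19
ΣP(Feb 2020)Q(Feb 2020) = 20.19×87 + 3.60×79 + 0.94×366 = 1756.53 + 284.4 + 344.04 = 2384.97
link = 2036.19/2384.97 = 0.853759
Link Mar 2020→Apr 2020:
ΣP(Apr 2020)Q(Mar 2020) = 16.18×87 + 2.92×80 + 0.82×316 = 1407.66 + 233.6 + 259.12 = 1900.38
ΣP(Mar 2020)Q(Mar 2020) = 16.54×87 + 3.39×80 + 0.90×316 = 1438.98 + 271.2 + 284.4 = 1994.58
link = 1900.38/1994.58 = 0.952772
Chained index = 100 × 1.009217 × 0.853759 × 0.952772 = 82.0935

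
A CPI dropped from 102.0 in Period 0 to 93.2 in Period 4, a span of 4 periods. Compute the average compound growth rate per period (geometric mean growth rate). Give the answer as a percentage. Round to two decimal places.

Growth factor = (93.2/102.0)^(1/4) = (0.913725)^(1/4) = 0.977696
Growth rate = 0.977696 − 1 = -0.022304 = -2.2304%

-2.23%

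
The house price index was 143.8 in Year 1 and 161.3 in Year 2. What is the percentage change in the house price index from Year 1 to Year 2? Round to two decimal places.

Change = (161.3 − 143.8) / 143.8 × 100
       = 17.5 / 143.8 × 100 = 12.1697%

12.17%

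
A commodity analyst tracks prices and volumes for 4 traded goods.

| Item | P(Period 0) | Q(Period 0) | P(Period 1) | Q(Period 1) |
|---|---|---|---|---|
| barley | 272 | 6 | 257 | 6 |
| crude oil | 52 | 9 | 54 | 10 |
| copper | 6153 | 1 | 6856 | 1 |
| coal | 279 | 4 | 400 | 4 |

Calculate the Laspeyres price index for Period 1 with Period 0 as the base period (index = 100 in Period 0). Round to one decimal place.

Laspeyres price index uses base-period quantities as weights.
ΣP(Period 1)·Q(Period 0) = 257×6 + 54×9 + 6856×1 + 400×4 = 1542 + 486 + 6856 + 1600 = 10484
ΣP(Period 0)·Q(Period 0) = 272×6 + 52×9 + 6153×1 + 279×4 = 1632 + 468 + 6153 + 1116 = 9369
Index = 10484 / 9369 × 100 = 111.9009

111.9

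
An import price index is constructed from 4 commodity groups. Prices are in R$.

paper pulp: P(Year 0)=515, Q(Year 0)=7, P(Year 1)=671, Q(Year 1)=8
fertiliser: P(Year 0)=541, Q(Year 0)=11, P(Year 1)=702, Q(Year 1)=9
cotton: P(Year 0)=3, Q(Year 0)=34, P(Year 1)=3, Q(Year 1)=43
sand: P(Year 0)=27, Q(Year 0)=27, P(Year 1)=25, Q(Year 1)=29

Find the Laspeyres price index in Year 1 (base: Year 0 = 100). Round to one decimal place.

127.0

Laspeyres price index uses base-period quantities as weights.
ΣP(Year 1)·Q(Year 0) = 671×7 + 702×11 + 3×34 + 25×27 = 4697 + 7722 + 102 + 675 = 13196
ΣP(Year 0)·Q(Year 0) = 515×7 + 541×11 + 3×34 + 27×27 = 3605 + 5951 + 102 + 729 = 10387
Index = 13196 / 10387 × 100 = 127.0434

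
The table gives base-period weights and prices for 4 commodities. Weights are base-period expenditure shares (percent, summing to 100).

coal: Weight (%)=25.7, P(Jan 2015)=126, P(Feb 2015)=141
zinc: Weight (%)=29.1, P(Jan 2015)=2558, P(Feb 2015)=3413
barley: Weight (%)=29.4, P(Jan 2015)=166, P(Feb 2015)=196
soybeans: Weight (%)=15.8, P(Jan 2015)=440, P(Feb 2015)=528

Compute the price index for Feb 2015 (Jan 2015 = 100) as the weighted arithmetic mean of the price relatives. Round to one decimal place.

121.3

coal: 25.7 × (141/126) = 25.7 × 1.119048 = 28.7595
zinc: 29.1 × (3413/2558) = 29.1 × 1.334246 = 38.8265
barley: 29.4 × (196/166) = 29.4 × 1.180723 = 34.7133
soybeans: 15.8 × (528/440) = 15.8 × 1.200000 = 18.9600
Index = Σ wᵢ·(p₁ᵢ/p₀ᵢ) = 28.7595 + 38.8265 + 34.7133 + 18.9600 = 121.2593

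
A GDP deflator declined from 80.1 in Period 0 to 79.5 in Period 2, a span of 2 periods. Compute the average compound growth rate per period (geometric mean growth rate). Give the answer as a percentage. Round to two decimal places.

Growth factor = (79.5/80.1)^(1/2) = (0.992509)^(1/2) = 0.996248
Growth rate = 0.996248 − 1 = -0.003752 = -0.3752%

-0.38%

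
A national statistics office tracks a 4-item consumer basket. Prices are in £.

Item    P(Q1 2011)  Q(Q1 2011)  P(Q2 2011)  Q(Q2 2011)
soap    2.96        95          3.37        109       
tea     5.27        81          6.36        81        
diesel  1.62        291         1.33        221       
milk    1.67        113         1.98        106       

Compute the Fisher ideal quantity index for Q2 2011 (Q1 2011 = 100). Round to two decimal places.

Laspeyres component (base-period weights):
ΣP(Q1 2011)Q(Q2 2011) = 2.96×109 + 5.27×81 + 1.62×221 + 1.67×106 = 322.64 + 426.87 + 358.02 + 177.02 = 1284.55
ΣP(Q1 2011)Q(Q1 2011) = 2.96×95 + 5.27×81 + 1.62×291 + 1.67×113 = 281.2 + 426.87 + 471.42 + 188.71 = 1368.2
L = 1284.55 / 1368.2 × 100 = 93.8861
Paasche component (current-period weights):
ΣP(Q2 2011)Q(Q2 2011) = 3.37×109 + 6.36×81 + 1.33×221 + 1.98×106 = 367.33 + 515.16 + 293.93 + 209.88 = 1386.3
ΣP(Q2 2011)Q(Q1 2011) = 3.37×95 + 6.36×81 + 1.33×291 + 1.98×113 = 320.15 + 515.16 + 387.03 + 223.74 = 1446.08
P = 1386.3 / 1446.08 × 100 = 95.8661
Fisher = √(L × P) = √(93.8861 × 95.8661) = 94.8709

94.87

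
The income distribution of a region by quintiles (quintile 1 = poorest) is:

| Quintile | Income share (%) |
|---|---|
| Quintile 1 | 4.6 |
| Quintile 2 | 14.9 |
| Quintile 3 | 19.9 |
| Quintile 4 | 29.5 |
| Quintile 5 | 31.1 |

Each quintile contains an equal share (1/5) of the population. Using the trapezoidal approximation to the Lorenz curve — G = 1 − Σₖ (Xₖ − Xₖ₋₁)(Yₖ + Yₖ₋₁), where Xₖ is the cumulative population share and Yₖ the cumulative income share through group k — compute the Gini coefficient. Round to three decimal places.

0.270

Cumulative income shares Yₖ: 0.0460, 0.1950, 0.3940, 0.6890, 1.0000
Σ (Xₖ−Xₖ₋₁)(Yₖ+Yₖ₋₁) = (1/5)(0.0460+0.0000) + (1/5)(0.1950+0.0460) + (1/5)(0.3940+0.1950) + (1/5)(0.6890+0.3940) + (1/5)(1.0000+0.6890)
  = 0.0092 + 0.0482 + 0.1178 + 0.2166 + 0.3378 = 0.7296
G = 1 − 0.7296 = 0.2704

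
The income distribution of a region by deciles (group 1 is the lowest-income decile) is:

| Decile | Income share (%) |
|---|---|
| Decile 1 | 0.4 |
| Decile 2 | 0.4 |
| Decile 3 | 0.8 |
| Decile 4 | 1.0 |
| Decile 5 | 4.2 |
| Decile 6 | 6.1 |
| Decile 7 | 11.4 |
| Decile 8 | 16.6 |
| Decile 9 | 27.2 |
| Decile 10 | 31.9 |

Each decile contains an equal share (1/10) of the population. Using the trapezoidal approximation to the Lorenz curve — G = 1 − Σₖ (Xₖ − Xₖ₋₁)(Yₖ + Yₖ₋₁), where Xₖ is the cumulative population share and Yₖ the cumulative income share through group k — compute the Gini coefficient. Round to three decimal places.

0.583

Cumulative income shares Yₖ: 0.0040, 0.0080, 0.0160, 0.0260, 0.0680, 0.1290, 0.2430, 0.4090, 0.6810, 1.0000
Σ (Xₖ−Xₖ₋₁)(Yₖ+Yₖ₋₁) = (1/10)(0.0040+0.0000) + (1/10)(0.0080+0.0040) + (1/10)(0.0160+0.0080) + (1/10)(0.0260+0.0160) + (1/10)(0.0680+0.0260) + (1/10)(0.1290+0.0680) + (1/10)(0.2430+0.1290) + (1/10)(0.4090+0.2430) + (1/10)(0.6810+0.4090) + (1/10)(1.0000+0.6810)
  = 0.0004 + 0.0012 + 0.0024 + 0.0042 + 0.0094 + 0.0197 + 0.0372 + 0.0652 + 0.1090 + 0.1681 = 0.4168
G = 1 − 0.4168 = 0.5832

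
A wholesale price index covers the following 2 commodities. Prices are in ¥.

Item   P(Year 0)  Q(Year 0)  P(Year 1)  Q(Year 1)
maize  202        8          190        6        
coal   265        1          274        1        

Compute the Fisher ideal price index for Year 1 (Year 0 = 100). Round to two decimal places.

95.55

Laspeyres component (base-period weights):
ΣP(Year 1)Q(Year 0) = 190×8 + 274×1 = 1520 + 274 = 1794
ΣP(Year 0)Q(Year 0) = 202×8 + 265×1 = 1616 + 265 = 1881
L = 1794 / 1881 × 100 = 95.3748
Paasche component (current-period weights):
ΣP(Year 1)Q(Year 1) = 190×6 + 274×1 = 1140 + 274 = 1414
ΣP(Year 0)Q(Year 1) = 202×6 + 265×1 = 1212 + 265 = 1477
P = 1414 / 1477 × 100 = 95.7346
Fisher = √(L × P) = √(95.3748 × 95.7346) = 95.5545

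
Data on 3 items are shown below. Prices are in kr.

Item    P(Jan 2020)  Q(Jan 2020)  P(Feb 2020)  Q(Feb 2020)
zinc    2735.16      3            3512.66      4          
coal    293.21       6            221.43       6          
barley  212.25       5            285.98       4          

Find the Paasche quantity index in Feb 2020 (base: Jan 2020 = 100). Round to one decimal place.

Paasche quantity index uses current-period prices as weights.
ΣP(Feb 2020)·Q(Feb 2020) = 3512.66×4 + 221.43×6 + 285.98×4 = 14050.64 + 1328.58 + 1143.92 = 16523.14
ΣP(Feb 2020)·Q(Jan 2020) = 3512.66×3 + 221.43×6 + 285.98×5 = 10537.98 + 1328.58 + 1429.9 = 13296.46
Index = 16523.14 / 13296.46 × 100 = 124.2672

124.3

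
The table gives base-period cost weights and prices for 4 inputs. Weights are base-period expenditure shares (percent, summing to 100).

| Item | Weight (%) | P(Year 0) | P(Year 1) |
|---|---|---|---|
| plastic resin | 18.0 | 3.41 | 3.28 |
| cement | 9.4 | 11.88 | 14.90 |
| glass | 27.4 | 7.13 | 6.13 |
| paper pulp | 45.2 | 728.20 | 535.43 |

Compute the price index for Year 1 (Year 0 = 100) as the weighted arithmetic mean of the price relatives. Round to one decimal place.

85.9

plastic resin: 18.0 × (3.28/3.41) = 18.0 × 0.961877 = 17.3138
cement: 9.4 × (14.90/11.88) = 9.4 × 1.254209 = 11.7896
glass: 27.4 × (6.13/7.13) = 27.4 × 0.859748 = 23.5571
paper pulp: 45.2 × (535.43/728.20) = 45.2 × 0.735279 = 33.2346
Index = Σ wᵢ·(p₁ᵢ/p₀ᵢ) = 17.3138 + 11.7896 + 23.5571 + 33.2346 = 85.8950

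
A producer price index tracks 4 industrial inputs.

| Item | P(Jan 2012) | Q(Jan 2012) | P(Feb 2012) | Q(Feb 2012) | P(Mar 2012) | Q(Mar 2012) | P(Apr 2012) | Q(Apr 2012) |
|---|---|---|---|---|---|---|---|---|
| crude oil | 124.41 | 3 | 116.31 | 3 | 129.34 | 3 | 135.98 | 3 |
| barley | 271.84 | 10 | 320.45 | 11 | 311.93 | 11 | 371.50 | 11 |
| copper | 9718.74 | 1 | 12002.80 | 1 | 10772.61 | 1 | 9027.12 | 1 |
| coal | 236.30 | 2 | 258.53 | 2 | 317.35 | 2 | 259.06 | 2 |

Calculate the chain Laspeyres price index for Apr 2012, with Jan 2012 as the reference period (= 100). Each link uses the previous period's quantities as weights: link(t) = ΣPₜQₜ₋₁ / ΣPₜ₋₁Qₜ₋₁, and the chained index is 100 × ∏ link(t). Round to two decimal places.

103.63

Link Jan 2012→Feb 2012:
ΣP(Feb 2012)Q(Jan 2012) = 116.31×3 + 320.45×10 + 12002.80×1 + 258.53×2 = 348.93 + 3204.5 + 12002.8 + 517.06 = 16073.29
ΣP(Jan 2012)Q(Jan 2012) = 124.41×3 + 271.84×10 + 9718.74×1 + 236.30×2 = 373.23 + 2718.4 + 9718.74 + 472.6 = 13282.97
link = 16073.29/13282.97 = 1.210067
Link Feb 2012→Mar 2012:
ΣP(Mar 2012)Q(Feb 2012) = 129.34×3 + 311.93×11 + 10772.61×1 + 317.35×2 = 388.02 + 3431.23 + 10772.61 + 634.7 = 15226.56
ΣP(Feb 2012)Q(Feb 2012) = 116.31×3 + 320.45×11 + 12002.80×1 + 258.53×2 = 348.93 + 3524.95 + 12002.8 + 517.06 = 16393.74
link = 15226.56/16393.74 = 0.928803
Link Mar 2012→Apr 2012:
ΣP(Apr 2012)Q(Mar 2012) = 135.98×3 + 371.50×11 + 9027.12×1 + 259.06×2 = 407.94 + 4086.5 + 9027.12 + 518.12 = 14039.68
ΣP(Mar 2012)Q(Mar 2012) = 129.34×3 + 311.93×11 + 10772.61×1 + 317.35×2 = 388.02 + 3431.23 + 10772.61 + 634.7 = 15226.56
link = 14039.68/15226.56 = 0.922052
Chained index = 100 × 1.210067 × 0.928803 × 0.922052 = 103.6308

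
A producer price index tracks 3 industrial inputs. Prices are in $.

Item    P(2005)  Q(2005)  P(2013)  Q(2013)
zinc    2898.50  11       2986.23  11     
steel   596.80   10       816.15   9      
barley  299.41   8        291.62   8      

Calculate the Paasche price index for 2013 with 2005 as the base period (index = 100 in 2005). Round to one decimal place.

Paasche price index uses current-period quantities as weights.
ΣP(2013)·Q(2013) = 2986.23×11 + 816.15×9 + 291.62×8 = 32848.53 + 7345.35 + 2332.96 = 42526.84
ΣP(2005)·Q(2013) = 2898.50×11 + 596.80×9 + 299.41×8 = 31883.5 + 5371.2 + 2395.28 = 39649.98
Index = 42526.84 / 39649.98 × 100 = 107.2556

107.3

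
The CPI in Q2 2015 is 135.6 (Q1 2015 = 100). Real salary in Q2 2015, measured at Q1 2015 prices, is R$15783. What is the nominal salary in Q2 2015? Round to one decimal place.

Nominal = Real × (Index/100) = 15783 × (135.6/100)
        = 15783 × 1.356 = 21401.7480

21401.7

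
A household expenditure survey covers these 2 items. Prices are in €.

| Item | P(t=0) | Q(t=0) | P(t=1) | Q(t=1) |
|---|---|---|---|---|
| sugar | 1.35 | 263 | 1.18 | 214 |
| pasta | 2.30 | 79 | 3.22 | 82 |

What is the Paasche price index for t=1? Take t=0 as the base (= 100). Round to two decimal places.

Paasche price index uses current-period quantities as weights.
ΣP(t=1)·Q(t=1) = 1.18×214 + 3.22×82 = 252.52 + 264.04 = 516.56
ΣP(t=0)·Q(t=1) = 1.35×214 + 2.30×82 = 288.9 + 188.6 = 477.5
Index = 516.56 / 477.5 × 100 = 108.1801

108.18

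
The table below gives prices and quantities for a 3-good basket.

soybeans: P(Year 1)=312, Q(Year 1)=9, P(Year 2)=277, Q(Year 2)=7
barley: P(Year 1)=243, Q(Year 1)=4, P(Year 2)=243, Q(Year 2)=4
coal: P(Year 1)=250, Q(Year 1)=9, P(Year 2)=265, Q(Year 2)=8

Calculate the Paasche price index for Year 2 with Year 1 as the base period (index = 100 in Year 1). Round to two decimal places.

97.58

Paasche price index uses current-period quantities as weights.
ΣP(Year 2)·Q(Year 2) = 277×7 + 243×4 + 265×8 = 1939 + 972 + 2120 = 5031
ΣP(Year 1)·Q(Year 2) = 312×7 + 243×4 + 250×8 = 2184 + 972 + 2000 = 5156
Index = 5031 / 5156 × 100 = 97.5756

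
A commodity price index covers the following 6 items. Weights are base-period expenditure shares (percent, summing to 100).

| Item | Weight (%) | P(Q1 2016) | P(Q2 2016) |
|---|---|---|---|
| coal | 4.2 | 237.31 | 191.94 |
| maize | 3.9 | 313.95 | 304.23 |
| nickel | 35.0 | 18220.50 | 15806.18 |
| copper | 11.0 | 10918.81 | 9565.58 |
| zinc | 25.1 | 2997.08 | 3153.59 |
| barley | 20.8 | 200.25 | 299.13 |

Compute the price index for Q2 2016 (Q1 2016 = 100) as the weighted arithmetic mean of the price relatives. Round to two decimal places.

coal: 4.2 × (191.94/237.31) = 4.2 × 0.808815 = 3.3970
maize: 3.9 × (304.23/313.95) = 3.9 × 0.969040 = 3.7793
nickel: 35.0 × (15806.18/18220.50) = 35.0 × 0.867494 = 30.3623
copper: 11.0 × (9565.58/10918.81) = 11.0 × 0.876064 = 9.6367
zinc: 25.1 × (3153.59/2997.08) = 25.1 × 1.052221 = 26.4107
barley: 20.8 × (299.13/200.25) = 20.8 × 1.493783 = 31.0707
Index = Σ wᵢ·(p₁ᵢ/p₀ᵢ) = 3.3970 + 3.7793 + 30.3623 + 9.6367 + 26.4107 + 31.0707 = 104.6567

104.66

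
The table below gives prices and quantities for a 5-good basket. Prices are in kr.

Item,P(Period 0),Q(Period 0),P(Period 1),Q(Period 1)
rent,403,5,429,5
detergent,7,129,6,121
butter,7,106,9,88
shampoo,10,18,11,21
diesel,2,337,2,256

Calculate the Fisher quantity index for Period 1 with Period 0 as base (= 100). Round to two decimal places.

Laspeyres component (base-period weights):
ΣP(Period 0)Q(Period 1) = 403×5 + 7×121 + 7×88 + 10×21 + 2×256 = 2015 + 847 + 616 + 210 + 512 = 4200
ΣP(Period 0)Q(Period 0) = 403×5 + 7×129 + 7×106 + 10×18 + 2×337 = 2015 + 903 + 742 + 180 + 674 = 4514
L = 4200 / 4514 × 100 = 93.0439
Paasche component (current-period weights):
ΣP(Period 1)Q(Period 1) = 429×5 + 6×121 + 9×88 + 11×21 + 2×256 = 2145 + 726 + 792 + 231 + 512 = 4406
ΣP(Period 1)Q(Period 0) = 429×5 + 6×129 + 9×106 + 11×18 + 2×337 = 2145 + 774 + 954 + 198 + 674 = 4745
P = 4406 / 4745 × 100 = 92.8556
Fisher = √(L × P) = √(93.0439 × 92.8556) = 92.9497

92.95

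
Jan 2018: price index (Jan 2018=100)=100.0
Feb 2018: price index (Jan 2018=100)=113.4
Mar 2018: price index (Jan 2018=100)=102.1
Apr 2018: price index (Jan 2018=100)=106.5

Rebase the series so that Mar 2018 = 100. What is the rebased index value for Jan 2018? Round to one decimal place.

Rebased(Jan 2018) = 100.0 / 102.1 × 100 = 97.9432

97.9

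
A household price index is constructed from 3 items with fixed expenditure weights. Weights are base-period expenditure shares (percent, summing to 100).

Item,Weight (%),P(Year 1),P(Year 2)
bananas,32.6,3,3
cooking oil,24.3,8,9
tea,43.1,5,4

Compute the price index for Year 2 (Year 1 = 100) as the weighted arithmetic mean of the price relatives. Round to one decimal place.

94.4

bananas: 32.6 × (3/3) = 32.6 × 1.000000 = 32.6000
cooking oil: 24.3 × (9/8) = 24.3 × 1.125000 = 27.3375
tea: 43.1 × (4/5) = 43.1 × 0.800000 = 34.4800
Index = Σ wᵢ·(p₁ᵢ/p₀ᵢ) = 32.6000 + 27.3375 + 34.4800 = 94.4175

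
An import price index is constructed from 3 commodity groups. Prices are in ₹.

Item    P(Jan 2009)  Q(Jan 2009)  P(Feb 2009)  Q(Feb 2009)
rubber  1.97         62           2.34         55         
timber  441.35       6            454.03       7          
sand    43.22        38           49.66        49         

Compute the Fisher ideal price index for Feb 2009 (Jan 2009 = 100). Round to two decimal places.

107.89

Laspeyres component (base-period weights):
ΣP(Feb 2009)Q(Jan 2009) = 2.34×62 + 454.03×6 + 49.66×38 = 145.08 + 2724.18 + 1887.08 = 4756.34
ΣP(Jan 2009)Q(Jan 2009) = 1.97×62 + 441.35×6 + 43.22×38 = 122.14 + 2648.1 + 1642.36 = 4412.6
L = 4756.34 / 4412.6 × 100 = 107.7900
Paasche component (current-period weights):
ΣP(Feb 2009)Q(Feb 2009) = 2.34×55 + 454.03×7 + 49.66×49 = 128.7 + 3178.21 + 2433.34 = 5740.25
ΣP(Jan 2009)Q(Feb 2009) = 1.97×55 + 441.35×7 + 43.22×49 = 108.35 + 3089.45 + 2117.78 = 5315.58
P = 5740.25 / 5315.58 × 100 = 107.9892
Fisher = √(L × P) = √(107.7900 × 107.9892) = 107.8895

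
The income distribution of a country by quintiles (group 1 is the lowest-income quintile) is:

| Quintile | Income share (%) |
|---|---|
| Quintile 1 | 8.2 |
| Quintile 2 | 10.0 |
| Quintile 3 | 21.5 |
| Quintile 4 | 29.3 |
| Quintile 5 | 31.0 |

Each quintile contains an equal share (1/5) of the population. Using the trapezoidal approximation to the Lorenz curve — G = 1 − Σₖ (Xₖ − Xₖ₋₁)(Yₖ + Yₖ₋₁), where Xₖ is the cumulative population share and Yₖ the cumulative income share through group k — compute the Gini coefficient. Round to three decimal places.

Cumulative income shares Yₖ: 0.0820, 0.1820, 0.3970, 0.6900, 1.0000
Σ (Xₖ−Xₖ₋₁)(Yₖ+Yₖ₋₁) = (1/5)(0.0820+0.0000) + (1/5)(0.1820+0.0820) + (1/5)(0.3970+0.1820) + (1/5)(0.6900+0.3970) + (1/5)(1.0000+0.6900)
  = 0.0164 + 0.0528 + 0.1158 + 0.2174 + 0.3380 = 0.7404
G = 1 − 0.7404 = 0.2596

0.260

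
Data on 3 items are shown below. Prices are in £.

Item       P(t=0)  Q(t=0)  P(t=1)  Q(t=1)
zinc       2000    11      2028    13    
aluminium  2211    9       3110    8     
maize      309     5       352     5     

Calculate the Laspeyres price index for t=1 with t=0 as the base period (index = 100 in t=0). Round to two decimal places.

Laspeyres price index uses base-period quantities as weights.
ΣP(t=1)·Q(t=0) = 2028×11 + 3110×9 + 352×5 = 22308 + 27990 + 1760 = 52058
ΣP(t=0)·Q(t=0) = 2000×11 + 2211×9 + 309×5 = 22000 + 19899 + 1545 = 43444
Index = 52058 / 43444 × 100 = 119.8278

119.83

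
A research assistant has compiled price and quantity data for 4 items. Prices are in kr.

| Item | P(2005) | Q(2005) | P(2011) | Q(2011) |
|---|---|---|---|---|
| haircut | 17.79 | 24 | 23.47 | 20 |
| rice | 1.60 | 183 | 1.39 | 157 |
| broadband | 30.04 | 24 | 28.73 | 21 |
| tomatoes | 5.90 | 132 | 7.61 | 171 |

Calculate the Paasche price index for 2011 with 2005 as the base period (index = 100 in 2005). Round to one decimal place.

115.4

Paasche price index uses current-period quantities as weights.
ΣP(2011)·Q(2011) = 23.47×20 + 1.39×157 + 28.73×21 + 7.61×171 = 469.4 + 218.23 + 603.33 + 1301.31 = 2592.27
ΣP(2005)·Q(2011) = 17.79×20 + 1.60×157 + 30.04×21 + 5.90×171 = 355.8 + 251.2 + 630.84 + 1008.9 = 2246.74
Index = 2592.27 / 2246.74 × 100 = 115.3792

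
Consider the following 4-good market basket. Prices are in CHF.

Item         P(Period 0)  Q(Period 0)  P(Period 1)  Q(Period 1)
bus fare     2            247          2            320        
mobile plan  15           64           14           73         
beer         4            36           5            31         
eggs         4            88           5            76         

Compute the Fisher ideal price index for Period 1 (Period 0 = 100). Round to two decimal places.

Laspeyres component (base-period weights):
ΣP(Period 1)Q(Period 0) = 2×247 + 14×64 + 5×36 + 5×88 = 494 + 896 + 180 + 440 = 2010
ΣP(Period 0)Q(Period 0) = 2×247 + 15×64 + 4×36 + 4×88 = 494 + 960 + 144 + 352 = 1950
L = 2010 / 1950 × 100 = 103.0769
Paasche component (current-period weights):
ΣP(Period 1)Q(Period 1) = 2×320 + 14×73 + 5×31 + 5×76 = 640 + 1022 + 155 + 380 = 2197
ΣP(Period 0)Q(Period 1) = 2×320 + 15×73 + 4×31 + 4×76 = 640 + 1095 + 124 + 304 = 2163
P = 2197 / 2163 × 100 = 101.5719
Fisher = √(L × P) = √(103.0769 × 101.5719) = 102.3216

102.32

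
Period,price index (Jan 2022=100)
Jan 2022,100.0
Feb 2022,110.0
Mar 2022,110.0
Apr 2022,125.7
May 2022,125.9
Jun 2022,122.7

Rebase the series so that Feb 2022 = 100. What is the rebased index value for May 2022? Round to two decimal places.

Rebased(May 2022) = 125.9 / 110.0 × 100 = 114.4545

114.45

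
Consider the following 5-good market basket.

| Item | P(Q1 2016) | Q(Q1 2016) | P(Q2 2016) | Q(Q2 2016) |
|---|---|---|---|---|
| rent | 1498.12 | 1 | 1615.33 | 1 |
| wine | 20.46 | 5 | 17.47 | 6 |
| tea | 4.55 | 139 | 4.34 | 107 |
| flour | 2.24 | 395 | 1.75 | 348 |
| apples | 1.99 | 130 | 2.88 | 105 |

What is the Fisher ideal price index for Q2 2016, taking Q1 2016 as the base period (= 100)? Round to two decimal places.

99.92

Laspeyres component (base-period weights):
ΣP(Q2 2016)Q(Q1 2016) = 1615.33×1 + 17.47×5 + 4.34×139 + 1.75×395 + 2.88×130 = 1615.33 + 87.35 + 603.26 + 691.25 + 374.4 = 3371.59
ΣP(Q1 2016)Q(Q1 2016) = 1498.12×1 + 20.46×5 + 4.55×139 + 2.24×395 + 1.99×130 = 1498.12 + 102.3 + 632.45 + 884.8 + 258.7 = 3376.37
L = 3371.59 / 3376.37 × 100 = 99.8584
Paasche component (current-period weights):
ΣP(Q2 2016)Q(Q2 2016) = 1615.33×1 + 17.47×6 + 4.34×107 + 1.75×348 + 2.88×105 = 1615.33 + 104.82 + 464.38 + 609 + 302.4 = 3095.93
ΣP(Q1 2016)Q(Q2 2016) = 1498.12×1 + 20.46×6 + 4.55×107 + 2.24×348 + 1.99×105 = 1498.12 + 122.76 + 486.85 + 779.52 + 208.95 = 3096.2
P = 3095.93 / 3096.2 × 100 = 99.9913
Fisher = √(L × P) = √(99.8584 × 99.9913) = 99.9248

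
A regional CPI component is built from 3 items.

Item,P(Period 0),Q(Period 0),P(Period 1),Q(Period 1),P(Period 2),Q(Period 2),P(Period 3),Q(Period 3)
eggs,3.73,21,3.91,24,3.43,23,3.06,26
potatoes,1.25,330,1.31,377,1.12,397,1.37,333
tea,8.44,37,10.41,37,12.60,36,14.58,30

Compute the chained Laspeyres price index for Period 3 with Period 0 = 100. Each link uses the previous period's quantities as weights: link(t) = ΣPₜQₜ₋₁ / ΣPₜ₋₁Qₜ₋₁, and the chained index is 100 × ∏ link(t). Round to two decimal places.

130.30

Link Period 0→Period 1:
ΣP(Period 1)Q(Period 0) = 3.91×21 + 1.31×330 + 10.41×37 = 82.11 + 432.3 + 385.17 = 899.58
ΣP(Period 0)Q(Period 0) = 3.73×21 + 1.25×330 + 8.44×37 = 78.33 + 412.5 + 312.28 = 803.11
link = 899.58/803.11 = 1.120121
Link Period 1→Period 2:
ΣP(Period 2)Q(Period 1) = 3.43×24 + 1.12×377 + 12.60×37 = 82.32 + 422.24 + 466.2 = 970.76
ΣP(Period 1)Q(Period 1) = 3.91×24 + 1.31×377 + 10.41×37 = 93.84 + 493.87 + 385.17 = 972.88
link = 970.76/972.88 = 0.997821
Link Period 2→Period 3:
ΣP(Period 3)Q(Period 2) = 3.06×23 + 1.37×397 + 14.58×36 = 70.38 + 543.89 + 524.88 = 1139.15
ΣP(Period 2)Q(Period 2) = 3.43×23 + 1.12×397 + 12.60×36 = 78.89 + 444.64 + 453.6 = 977.13
link = 1139.15/977.13 = 1.165812
Chained index = 100 × 1.120121 × 0.997821 × 1.165812 = 130.3005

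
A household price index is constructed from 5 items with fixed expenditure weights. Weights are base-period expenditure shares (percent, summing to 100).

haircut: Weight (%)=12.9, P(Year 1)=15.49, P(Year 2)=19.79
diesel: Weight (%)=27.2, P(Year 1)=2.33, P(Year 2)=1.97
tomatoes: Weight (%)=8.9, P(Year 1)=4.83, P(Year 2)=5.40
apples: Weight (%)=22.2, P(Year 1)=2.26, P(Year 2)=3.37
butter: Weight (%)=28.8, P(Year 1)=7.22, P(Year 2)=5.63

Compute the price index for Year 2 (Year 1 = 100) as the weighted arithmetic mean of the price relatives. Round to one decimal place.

105.0

haircut: 12.9 × (19.79/15.49) = 12.9 × 1.277598 = 16.4810
diesel: 27.2 × (1.97/2.33) = 27.2 × 0.845494 = 22.9974
tomatoes: 8.9 × (5.40/4.83) = 8.9 × 1.118012 = 9.9503
apples: 22.2 × (3.37/2.26) = 22.2 × 1.491150 = 33.1035
butter: 28.8 × (5.63/7.22) = 28.8 × 0.779778 = 22.4576
Index = Σ wᵢ·(p₁ᵢ/p₀ᵢ) = 16.4810 + 22.9974 + 9.9503 + 33.1035 + 22.4576 = 104.9899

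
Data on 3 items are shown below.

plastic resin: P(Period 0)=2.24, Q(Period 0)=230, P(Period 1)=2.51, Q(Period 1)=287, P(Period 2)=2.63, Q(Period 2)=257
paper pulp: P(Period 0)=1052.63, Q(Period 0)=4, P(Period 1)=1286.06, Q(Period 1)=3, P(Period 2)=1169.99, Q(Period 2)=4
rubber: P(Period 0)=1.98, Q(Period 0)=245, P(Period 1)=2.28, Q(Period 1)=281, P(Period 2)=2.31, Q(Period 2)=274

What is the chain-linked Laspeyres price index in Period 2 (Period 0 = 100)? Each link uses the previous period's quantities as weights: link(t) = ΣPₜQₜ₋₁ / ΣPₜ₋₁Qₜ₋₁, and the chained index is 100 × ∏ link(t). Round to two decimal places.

Link Period 0→Period 1:
ΣP(Period 1)Q(Period 0) = 2.51×230 + 1286.06×4 + 2.28×245 = 577.3 + 5144.24 + 558.6 = 6280.14
ΣP(Period 0)Q(Period 0) = 2.24×230 + 1052.63×4 + 1.98×245 = 515.2 + 4210.52 + 485.1 = 5210.82
link = 6280.14/5210.82 = 1.205211
Link Period 1→Period 2:
ΣP(Period 2)Q(Period 1) = 2.63×287 + 1169.99×3 + 2.31×281 = 754.81 + 3509.97 + 649.11 = 4913.89
ΣP(Period 1)Q(Period 1) = 2.51×287 + 1286.06×3 + 2.28×281 = 720.37 + 3858.18 + 640.68 = 5219.23
link = 4913.89/5219.23 = 0.941497
Chained index = 100 × 1.205211 × 0.941497 = 113.4703

113.47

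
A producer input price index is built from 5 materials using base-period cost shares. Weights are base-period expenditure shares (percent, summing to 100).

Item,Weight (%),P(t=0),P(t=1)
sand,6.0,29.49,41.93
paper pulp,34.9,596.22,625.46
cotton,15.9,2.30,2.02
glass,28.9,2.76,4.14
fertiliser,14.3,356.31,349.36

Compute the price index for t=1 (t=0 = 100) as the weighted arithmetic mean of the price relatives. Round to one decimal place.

116.5

sand: 6.0 × (41.93/29.49) = 6.0 × 1.421838 = 8.5310
paper pulp: 34.9 × (625.46/596.22) = 34.9 × 1.049042 = 36.6116
cotton: 15.9 × (2.02/2.30) = 15.9 × 0.878261 = 13.9643
glass: 28.9 × (4.14/2.76) = 28.9 × 1.500000 = 43.3500
fertiliser: 14.3 × (349.36/356.31) = 14.3 × 0.980495 = 14.0211
Index = Σ wᵢ·(p₁ᵢ/p₀ᵢ) = 8.5310 + 36.6116 + 13.9643 + 43.3500 + 14.0211 = 116.4780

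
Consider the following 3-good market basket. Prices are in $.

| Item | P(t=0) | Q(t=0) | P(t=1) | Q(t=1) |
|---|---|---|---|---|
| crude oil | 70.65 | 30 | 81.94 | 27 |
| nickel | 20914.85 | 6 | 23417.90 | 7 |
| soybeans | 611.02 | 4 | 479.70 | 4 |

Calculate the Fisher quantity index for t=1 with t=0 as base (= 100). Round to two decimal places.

Laspeyres component (base-period weights):
ΣP(t=0)Q(t=1) = 70.65×27 + 20914.85×7 + 611.02×4 = 1907.55 + 146403.95 + 2444.08 = 150755.58
ΣP(t=0)Q(t=0) = 70.65×30 + 20914.85×6 + 611.02×4 = 2119.5 + 125489.1 + 2444.08 = 130052.68
L = 150755.58 / 130052.68 × 100 = 115.9189
Paasche component (current-period weights):
ΣP(t=1)Q(t=1) = 81.94×27 + 23417.90×7 + 479.70×4 = 2212.38 + 163925.3 + 1918.8 = 168056.48
ΣP(t=1)Q(t=0) = 81.94×30 + 23417.90×6 + 479.70×4 = 2458.2 + 140507.4 + 1918.8 = 144884.4
P = 168056.48 / 144884.4 × 100 = 115.9935
Fisher = √(L × P) = √(115.9189 × 115.9935) = 115.9562

115.96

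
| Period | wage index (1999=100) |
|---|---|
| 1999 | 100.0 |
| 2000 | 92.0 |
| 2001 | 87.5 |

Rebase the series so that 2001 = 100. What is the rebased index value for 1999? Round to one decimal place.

Rebased(1999) = 100.0 / 87.5 × 100 = 114.2857

114.3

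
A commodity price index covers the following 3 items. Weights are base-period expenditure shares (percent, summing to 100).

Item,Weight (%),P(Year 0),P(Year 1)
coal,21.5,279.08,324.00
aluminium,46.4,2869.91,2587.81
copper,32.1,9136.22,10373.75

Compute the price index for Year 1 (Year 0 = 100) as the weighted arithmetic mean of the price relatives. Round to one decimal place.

103.2

coal: 21.5 × (324.00/279.08) = 21.5 × 1.160957 = 24.9606
aluminium: 46.4 × (2587.81/2869.91) = 46.4 × 0.901704 = 41.8391
copper: 32.1 × (10373.75/9136.22) = 32.1 × 1.135453 = 36.4480
Index = Σ wᵢ·(p₁ᵢ/p₀ᵢ) = 24.9606 + 41.8391 + 36.4480 = 103.2477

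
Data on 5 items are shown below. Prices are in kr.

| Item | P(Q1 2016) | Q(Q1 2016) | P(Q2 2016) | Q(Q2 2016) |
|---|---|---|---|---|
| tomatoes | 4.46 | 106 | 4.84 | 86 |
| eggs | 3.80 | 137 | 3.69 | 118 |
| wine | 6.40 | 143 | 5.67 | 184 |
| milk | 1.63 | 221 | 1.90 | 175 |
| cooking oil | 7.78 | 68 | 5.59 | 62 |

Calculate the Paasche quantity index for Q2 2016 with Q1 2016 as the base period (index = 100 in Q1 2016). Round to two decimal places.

Paasche quantity index uses current-period prices as weights.
ΣP(Q2 2016)·Q(Q2 2016) = 4.84×86 + 3.69×118 + 5.67×184 + 1.90×175 + 5.59×62 = 416.24 + 435.42 + 1043.28 + 332.5 + 346.58 = 2574.02
ΣP(Q2 2016)·Q(Q1 2016) = 4.84×106 + 3.69×137 + 5.67×143 + 1.90×221 + 5.59×68 = 513.04 + 505.53 + 810.81 + 419.9 + 380.12 = 2629.4
Index = 2574.02 / 2629.4 × 100 = 97.8938

97.89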